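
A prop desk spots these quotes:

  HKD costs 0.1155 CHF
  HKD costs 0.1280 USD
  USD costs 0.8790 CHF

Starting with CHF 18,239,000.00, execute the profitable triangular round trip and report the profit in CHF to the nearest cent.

Profit: CHF 484,376.17

Profitable loop is CHF → USD → HKD → CHF:
CHF 18,239,000.00 ÷ 0.8790 = USD 20,749,715.59
USD 20,749,715.59 ÷ 0.1280 = HKD 162,107,153.01
HKD 162,107,153.01 × 0.1155 = CHF 18,723,376.17
Profit = CHF 18,723,376.17 − CHF 18,239,000.00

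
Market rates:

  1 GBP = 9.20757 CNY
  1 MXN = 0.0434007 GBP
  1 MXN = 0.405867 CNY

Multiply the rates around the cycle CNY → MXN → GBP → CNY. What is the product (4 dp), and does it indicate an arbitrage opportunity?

0.9846 (arbitrage exists)

Around CNY → MXN → GBP → CNY: 1 ÷ 0.405867 × 0.0434007 × 9.20757 = 0.984596
Product < 1; profitable direction is CNY → GBP → MXN → CNY.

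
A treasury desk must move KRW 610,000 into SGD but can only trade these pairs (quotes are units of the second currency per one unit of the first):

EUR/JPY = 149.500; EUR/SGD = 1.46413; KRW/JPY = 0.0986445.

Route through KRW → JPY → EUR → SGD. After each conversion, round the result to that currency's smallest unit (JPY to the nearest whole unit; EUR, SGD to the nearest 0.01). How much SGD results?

KRW 610,000 × 0.0986445 = JPY 60,173
JPY 60,173 ÷ 149.500 = EUR 402.49
EUR 402.49 × 1.46413 = SGD 589.30

SGD 589.30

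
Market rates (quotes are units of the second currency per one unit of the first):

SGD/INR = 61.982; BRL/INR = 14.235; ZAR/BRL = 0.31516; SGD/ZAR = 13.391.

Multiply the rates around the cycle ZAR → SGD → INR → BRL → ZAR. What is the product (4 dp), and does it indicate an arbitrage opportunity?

1.0317 (arbitrage exists)

Around ZAR → SGD → INR → BRL → ZAR: 1 ÷ 13.391 × 61.982 ÷ 14.235 ÷ 0.31516 = 1.031725
Product > 1; profitable direction is ZAR → SGD → INR → BRL → ZAR.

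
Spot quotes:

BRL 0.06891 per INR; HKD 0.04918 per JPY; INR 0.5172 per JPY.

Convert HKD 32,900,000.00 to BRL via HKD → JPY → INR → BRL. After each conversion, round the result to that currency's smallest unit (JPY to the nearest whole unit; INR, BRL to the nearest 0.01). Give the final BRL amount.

HKD 32,900,000.00 ÷ 0.04918 = JPY 668,971,126
JPY 668,971,126 × 0.5172 = INR 345,991,866.37
INR 345,991,866.37 × 0.06891 = BRL 23,842,299.51

BRL 23,842,299.51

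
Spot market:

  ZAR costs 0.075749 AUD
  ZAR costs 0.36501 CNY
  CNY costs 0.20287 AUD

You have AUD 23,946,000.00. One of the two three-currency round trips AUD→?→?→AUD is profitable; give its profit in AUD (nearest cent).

Profit: AUD 549,555.35

Profitable loop is AUD → CNY → ZAR → AUD:
AUD 23,946,000.00 ÷ 0.20287 = CNY 118,036,180.81
CNY 118,036,180.81 ÷ 0.36501 = ZAR 323,377,937.06
ZAR 323,377,937.06 × 0.075749 = AUD 24,495,555.35
Profit = AUD 24,495,555.35 − AUD 23,946,000.00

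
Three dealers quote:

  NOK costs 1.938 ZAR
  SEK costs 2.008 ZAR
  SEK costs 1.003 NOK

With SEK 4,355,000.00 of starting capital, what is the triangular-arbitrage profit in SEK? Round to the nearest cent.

Profit: SEK 143,804.93

Profitable loop is SEK → ZAR → NOK → SEK:
SEK 4,355,000.00 × 2.008 = ZAR 8,744,840.00
ZAR 8,744,840.00 ÷ 1.938 = NOK 4,512,301.34
NOK 4,512,301.34 ÷ 1.003 = SEK 4,498,804.93
Profit = SEK 4,498,804.93 − SEK 4,355,000.00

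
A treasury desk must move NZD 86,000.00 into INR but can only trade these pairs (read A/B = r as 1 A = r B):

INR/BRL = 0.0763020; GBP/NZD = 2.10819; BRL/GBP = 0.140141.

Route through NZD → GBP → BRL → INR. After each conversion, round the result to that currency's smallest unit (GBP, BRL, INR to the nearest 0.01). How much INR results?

NZD 86,000.00 ÷ 2.10819 = GBP 40,793.29
GBP 40,793.29 ÷ 0.140141 = BRL 291,087.48
BRL 291,087.48 ÷ 0.0763020 = INR 3,814,939.06

INR 3,814,939.06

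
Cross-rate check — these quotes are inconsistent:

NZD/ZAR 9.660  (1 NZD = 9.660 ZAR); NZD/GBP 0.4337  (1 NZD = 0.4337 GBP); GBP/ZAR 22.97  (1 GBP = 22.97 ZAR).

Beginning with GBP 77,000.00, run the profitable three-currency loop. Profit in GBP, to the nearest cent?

Profit: GBP 2,407.96

Profitable loop is GBP → ZAR → NZD → GBP:
GBP 77,000.00 × 22.97 = ZAR 1,768,690.00
ZAR 1,768,690.00 ÷ 9.660 = NZD 183,094.20
NZD 183,094.20 × 0.4337 = GBP 79,407.96
Profit = GBP 79,407.96 − GBP 77,000.00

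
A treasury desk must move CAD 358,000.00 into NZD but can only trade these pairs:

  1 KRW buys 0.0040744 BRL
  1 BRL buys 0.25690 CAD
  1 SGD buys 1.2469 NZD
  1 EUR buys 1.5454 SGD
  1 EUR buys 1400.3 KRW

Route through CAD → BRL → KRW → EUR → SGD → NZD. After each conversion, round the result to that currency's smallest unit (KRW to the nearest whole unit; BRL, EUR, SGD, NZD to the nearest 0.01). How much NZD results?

NZD 470,659.35

CAD 358,000.00 ÷ 0.25690 = BRL 1,393,538.34
BRL 1,393,538.34 ÷ 0.0040744 = KRW 342,022,958
KRW 342,022,958 ÷ 1400.3 = EUR 244,249.77
EUR 244,249.77 × 1.5454 = SGD 377,463.59
SGD 377,463.59 × 1.2469 = NZD 470,659.35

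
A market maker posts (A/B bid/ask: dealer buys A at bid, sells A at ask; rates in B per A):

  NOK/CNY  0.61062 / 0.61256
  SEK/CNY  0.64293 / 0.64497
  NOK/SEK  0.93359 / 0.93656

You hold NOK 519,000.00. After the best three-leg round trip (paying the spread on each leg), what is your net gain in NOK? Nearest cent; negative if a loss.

Best loop NOK → CNY → SEK → NOK:
NOK 519,000.00 × 0.61062 (sell NOK at bid) = CNY 316,911.78
CNY 316,911.78 ÷ 0.64497 (buy SEK at ask) = SEK 491,358.95
SEK 491,358.95 ÷ 0.93656 (buy NOK at ask) = NOK 524,642.25

Net profit: NOK 5,642.25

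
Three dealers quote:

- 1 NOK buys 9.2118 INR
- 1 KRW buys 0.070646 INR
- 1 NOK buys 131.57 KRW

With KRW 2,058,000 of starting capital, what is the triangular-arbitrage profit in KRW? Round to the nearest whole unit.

Profit: KRW 18,564

Profitable loop is KRW → INR → NOK → KRW:
KRW 2,058,000 × 0.070646 = INR 145,389.47
INR 145,389.47 ÷ 9.2118 = NOK 15,782.96
NOK 15,782.96 × 131.57 = KRW 2,076,564
Profit = KRW 2,076,564 − KRW 2,058,000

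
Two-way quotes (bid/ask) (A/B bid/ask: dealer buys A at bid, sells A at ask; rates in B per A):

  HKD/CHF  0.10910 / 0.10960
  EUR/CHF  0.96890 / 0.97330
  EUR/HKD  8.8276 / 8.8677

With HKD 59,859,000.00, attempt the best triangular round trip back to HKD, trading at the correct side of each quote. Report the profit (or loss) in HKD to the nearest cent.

Best loop HKD → EUR → CHF → HKD:
HKD 59,859,000.00 ÷ 8.8677 (buy EUR at ask) = EUR 6,750,228.36
EUR 6,750,228.36 × 0.96890 (sell EUR at bid) = CHF 6,540,296.25
CHF 6,540,296.25 ÷ 0.10960 (buy HKD at ask) = HKD 59,674,235.90

Net result: HKD -184,764.10 (no profitable arbitrage after spreads)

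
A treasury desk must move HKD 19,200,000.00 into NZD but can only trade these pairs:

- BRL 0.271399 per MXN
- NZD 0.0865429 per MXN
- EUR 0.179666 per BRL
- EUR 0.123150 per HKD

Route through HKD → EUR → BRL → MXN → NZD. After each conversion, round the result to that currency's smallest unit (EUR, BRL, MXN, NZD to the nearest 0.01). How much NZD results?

NZD 4,196,555.27

HKD 19,200,000.00 × 0.123150 = EUR 2,364,480.00
EUR 2,364,480.00 ÷ 0.179666 = BRL 13,160,419.89
BRL 13,160,419.89 ÷ 0.271399 = MXN 48,491,040.46
MXN 48,491,040.46 × 0.0865429 = NZD 4,196,555.27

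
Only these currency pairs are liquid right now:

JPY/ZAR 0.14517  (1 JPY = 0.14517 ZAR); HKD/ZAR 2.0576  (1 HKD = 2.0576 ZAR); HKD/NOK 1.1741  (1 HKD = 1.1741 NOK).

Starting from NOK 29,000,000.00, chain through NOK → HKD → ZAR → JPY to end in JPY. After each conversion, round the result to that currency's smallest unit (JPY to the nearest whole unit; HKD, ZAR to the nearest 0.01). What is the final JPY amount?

NOK 29,000,000.00 ÷ 1.1741 = HKD 24,699,770.04
HKD 24,699,770.04 × 2.0576 = ZAR 50,822,246.83
ZAR 50,822,246.83 ÷ 0.14517 = JPY 350,087,806

JPY 350,087,806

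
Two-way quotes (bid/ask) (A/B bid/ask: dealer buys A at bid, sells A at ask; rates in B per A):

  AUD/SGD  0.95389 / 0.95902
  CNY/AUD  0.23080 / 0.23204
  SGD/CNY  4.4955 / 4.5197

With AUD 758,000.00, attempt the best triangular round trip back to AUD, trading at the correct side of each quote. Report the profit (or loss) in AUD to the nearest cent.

Net result: AUD -4,351.09 (no profitable arbitrage after spreads)

Best loop AUD → CNY → SGD → AUD:
AUD 758,000.00 ÷ 0.23204 (buy CNY at ask) = CNY 3,266,678.16
CNY 3,266,678.16 ÷ 4.5197 (buy SGD at ask) = SGD 722,764.38
SGD 722,764.38 ÷ 0.95902 (buy AUD at ask) = AUD 753,648.91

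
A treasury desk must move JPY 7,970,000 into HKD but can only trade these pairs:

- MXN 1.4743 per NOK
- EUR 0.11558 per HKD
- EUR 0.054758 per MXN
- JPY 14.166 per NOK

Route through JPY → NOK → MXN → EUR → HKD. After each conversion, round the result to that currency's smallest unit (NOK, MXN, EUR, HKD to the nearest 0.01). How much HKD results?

HKD 392,972.23

JPY 7,970,000 ÷ 14.166 = NOK 562,614.71
NOK 562,614.71 × 1.4743 = MXN 829,462.87
MXN 829,462.87 × 0.054758 = EUR 45,419.73
EUR 45,419.73 ÷ 0.11558 = HKD 392,972.23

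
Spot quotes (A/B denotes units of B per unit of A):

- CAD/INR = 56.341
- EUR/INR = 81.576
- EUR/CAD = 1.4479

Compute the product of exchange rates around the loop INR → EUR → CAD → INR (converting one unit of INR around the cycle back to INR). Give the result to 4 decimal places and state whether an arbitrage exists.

Around INR → EUR → CAD → INR: 1 ÷ 81.576 × 1.4479 × 56.341 = 1.000002
Product ≈ 1 (deviation 0.000%, within rounding noise).

1.0000 (no arbitrage)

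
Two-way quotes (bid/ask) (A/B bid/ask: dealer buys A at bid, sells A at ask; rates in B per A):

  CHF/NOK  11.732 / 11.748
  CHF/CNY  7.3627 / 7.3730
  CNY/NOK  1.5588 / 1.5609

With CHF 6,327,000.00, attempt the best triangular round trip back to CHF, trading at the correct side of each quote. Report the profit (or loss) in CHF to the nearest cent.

Net profit: CHF 122,864.25

Best loop CHF → NOK → CNY → CHF:
CHF 6,327,000.00 × 11.732 (sell CHF at bid) = NOK 74,228,364.00
NOK 74,228,364.00 ÷ 1.5609 (buy CNY at ask) = CNY 47,554,849.13
CNY 47,554,849.13 ÷ 7.3730 (buy CHF at ask) = CHF 6,449,864.25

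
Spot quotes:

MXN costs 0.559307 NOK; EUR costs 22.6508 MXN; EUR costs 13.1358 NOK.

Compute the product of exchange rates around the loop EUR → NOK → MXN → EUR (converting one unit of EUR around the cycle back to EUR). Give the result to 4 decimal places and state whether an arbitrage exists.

Around EUR → NOK → MXN → EUR: 1 × 13.1358 ÷ 0.559307 ÷ 22.6508 = 1.036866
Product > 1; profitable direction is EUR → NOK → MXN → EUR.

1.0369 (arbitrage exists)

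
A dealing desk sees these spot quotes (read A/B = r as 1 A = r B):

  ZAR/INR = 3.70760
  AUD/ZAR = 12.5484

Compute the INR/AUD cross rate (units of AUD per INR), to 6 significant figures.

1 INR ÷ 3.70760 = 0.269716 ZAR
0.269716 ZAR ÷ 12.5484 = 0.0214941 AUD

INR/AUD = 0.0214941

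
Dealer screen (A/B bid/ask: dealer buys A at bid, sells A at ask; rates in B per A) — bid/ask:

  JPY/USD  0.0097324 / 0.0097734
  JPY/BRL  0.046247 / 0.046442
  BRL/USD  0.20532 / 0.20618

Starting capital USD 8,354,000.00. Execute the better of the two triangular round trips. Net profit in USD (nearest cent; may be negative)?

Best loop USD → BRL → JPY → USD:
USD 8,354,000.00 ÷ 0.20618 (buy BRL at ask) = BRL 40,517,993.99
BRL 40,517,993.99 ÷ 0.046442 (buy JPY at ask) = JPY 872,442,918
JPY 872,442,918 × 0.0097324 (sell JPY at bid) = USD 8,490,963.45

Net profit: USD 136,963.45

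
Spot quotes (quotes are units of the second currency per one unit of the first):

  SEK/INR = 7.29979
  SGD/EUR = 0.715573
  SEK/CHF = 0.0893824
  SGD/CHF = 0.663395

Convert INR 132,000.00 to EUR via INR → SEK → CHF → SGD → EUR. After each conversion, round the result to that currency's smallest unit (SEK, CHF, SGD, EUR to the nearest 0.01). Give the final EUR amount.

EUR 1,743.41

INR 132,000.00 ÷ 7.29979 = SEK 18,082.71
SEK 18,082.71 × 0.0893824 = CHF 1,616.28
CHF 1,616.28 ÷ 0.663395 = SGD 2,436.38
SGD 2,436.38 × 0.715573 = EUR 1,743.41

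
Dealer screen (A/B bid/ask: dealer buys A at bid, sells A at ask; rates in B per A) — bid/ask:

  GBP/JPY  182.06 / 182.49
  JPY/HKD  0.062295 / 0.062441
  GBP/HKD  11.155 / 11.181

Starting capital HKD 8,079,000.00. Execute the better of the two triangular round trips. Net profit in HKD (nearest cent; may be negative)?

Net profit: HKD 115,919.45

Best loop HKD → GBP → JPY → HKD:
HKD 8,079,000.00 ÷ 11.181 (buy GBP at ask) = GBP 722,565.07
GBP 722,565.07 × 182.06 (sell GBP at bid) = JPY 131,550,196
JPY 131,550,196 × 0.062295 (sell JPY at bid) = HKD 8,194,919.45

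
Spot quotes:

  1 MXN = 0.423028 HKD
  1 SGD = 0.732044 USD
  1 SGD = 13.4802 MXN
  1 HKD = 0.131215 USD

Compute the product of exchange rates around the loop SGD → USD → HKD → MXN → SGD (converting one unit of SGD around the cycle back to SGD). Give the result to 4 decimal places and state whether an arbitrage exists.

0.9783 (arbitrage exists)

Around SGD → USD → HKD → MXN → SGD: 1 × 0.732044 ÷ 0.131215 ÷ 0.423028 ÷ 13.4802 = 0.978336
Product < 1; profitable direction is SGD → MXN → HKD → USD → SGD.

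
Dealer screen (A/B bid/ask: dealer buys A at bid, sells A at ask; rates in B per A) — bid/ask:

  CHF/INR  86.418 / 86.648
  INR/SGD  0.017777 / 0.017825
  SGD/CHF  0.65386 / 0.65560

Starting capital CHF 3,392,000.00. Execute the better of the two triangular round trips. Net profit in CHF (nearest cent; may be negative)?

Net profit: CHF 15,244.48

Best loop CHF → INR → SGD → CHF:
CHF 3,392,000.00 × 86.418 (sell CHF at bid) = INR 293,129,856.00
INR 293,129,856.00 × 0.017777 (sell INR at bid) = SGD 5,210,969.45
SGD 5,210,969.45 × 0.65386 (sell SGD at bid) = CHF 3,407,244.48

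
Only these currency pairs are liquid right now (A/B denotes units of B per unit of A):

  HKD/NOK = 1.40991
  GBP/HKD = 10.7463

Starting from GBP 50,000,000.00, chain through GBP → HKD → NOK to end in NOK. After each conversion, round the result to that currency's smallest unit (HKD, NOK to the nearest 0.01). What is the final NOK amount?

NOK 757,565,791.65

GBP 50,000,000.00 × 10.7463 = HKD 537,315,000.00
HKD 537,315,000.00 × 1.40991 = NOK 757,565,791.65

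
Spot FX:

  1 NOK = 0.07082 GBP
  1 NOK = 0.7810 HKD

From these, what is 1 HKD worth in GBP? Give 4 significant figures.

1 HKD ÷ 0.7810 = 1.28041 NOK
1.28041 NOK × 0.07082 = 0.0906786 GBP

HKD/GBP = 0.09068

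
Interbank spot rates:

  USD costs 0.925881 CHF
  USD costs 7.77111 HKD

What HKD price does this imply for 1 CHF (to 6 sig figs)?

CHF/HKD = 8.39321

1 CHF ÷ 0.925881 = 1.08005 USD
1.08005 USD × 7.77111 = 8.39321 HKD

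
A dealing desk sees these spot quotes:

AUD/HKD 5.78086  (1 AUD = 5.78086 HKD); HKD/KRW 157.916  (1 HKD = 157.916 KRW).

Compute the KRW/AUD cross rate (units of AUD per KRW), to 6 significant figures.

KRW/AUD = 0.00109542

1 KRW ÷ 157.916 = 0.00633248 HKD
0.00633248 HKD ÷ 5.78086 = 0.00109542 AUD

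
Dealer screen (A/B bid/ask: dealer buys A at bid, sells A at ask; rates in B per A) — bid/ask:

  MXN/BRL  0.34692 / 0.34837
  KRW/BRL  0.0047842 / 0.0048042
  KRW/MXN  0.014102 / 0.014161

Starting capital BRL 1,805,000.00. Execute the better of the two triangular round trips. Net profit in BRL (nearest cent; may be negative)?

Best loop BRL → KRW → MXN → BRL:
BRL 1,805,000.00 ÷ 0.0048042 (buy KRW at ask) = KRW 375,712,918
KRW 375,712,918 × 0.014102 (sell KRW at bid) = MXN 5,298,303.57
MXN 5,298,303.57 × 0.34692 (sell MXN at bid) = BRL 1,838,087.47

Net profit: BRL 33,087.47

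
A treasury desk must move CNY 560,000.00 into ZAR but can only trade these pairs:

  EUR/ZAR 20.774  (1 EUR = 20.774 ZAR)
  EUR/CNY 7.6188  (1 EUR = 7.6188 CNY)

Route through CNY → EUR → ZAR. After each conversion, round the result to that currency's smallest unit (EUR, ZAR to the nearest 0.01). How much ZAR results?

ZAR 1,526,938.65

CNY 560,000.00 ÷ 7.6188 = EUR 73,502.39
EUR 73,502.39 × 20.774 = ZAR 1,526,938.65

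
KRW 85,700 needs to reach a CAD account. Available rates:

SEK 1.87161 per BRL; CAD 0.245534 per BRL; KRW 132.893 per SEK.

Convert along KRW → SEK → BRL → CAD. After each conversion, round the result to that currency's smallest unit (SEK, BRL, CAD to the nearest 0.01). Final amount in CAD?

CAD 84.60

KRW 85,700 ÷ 132.893 = SEK 644.88
SEK 644.88 ÷ 1.87161 = BRL 344.56
BRL 344.56 × 0.245534 = CAD 84.60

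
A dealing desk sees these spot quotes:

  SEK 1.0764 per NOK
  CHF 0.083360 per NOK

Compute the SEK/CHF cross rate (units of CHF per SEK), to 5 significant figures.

SEK/CHF = 0.077443

1 SEK ÷ 1.0764 = 0.929023 NOK
0.929023 NOK × 0.083360 = 0.0774433 CHF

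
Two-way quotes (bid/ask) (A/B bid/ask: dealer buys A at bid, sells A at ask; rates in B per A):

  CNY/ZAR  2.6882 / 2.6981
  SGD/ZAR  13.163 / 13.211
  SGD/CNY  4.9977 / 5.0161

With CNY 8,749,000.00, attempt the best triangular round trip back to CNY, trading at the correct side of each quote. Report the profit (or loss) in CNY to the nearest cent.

Net profit: CNY 148,223.16

Best loop CNY → ZAR → SGD → CNY:
CNY 8,749,000.00 × 2.6882 (sell CNY at bid) = ZAR 23,519,061.80
ZAR 23,519,061.80 ÷ 13.211 (buy SGD at ask) = SGD 1,780,263.55
SGD 1,780,263.55 × 4.9977 (sell SGD at bid) = CNY 8,897,223.16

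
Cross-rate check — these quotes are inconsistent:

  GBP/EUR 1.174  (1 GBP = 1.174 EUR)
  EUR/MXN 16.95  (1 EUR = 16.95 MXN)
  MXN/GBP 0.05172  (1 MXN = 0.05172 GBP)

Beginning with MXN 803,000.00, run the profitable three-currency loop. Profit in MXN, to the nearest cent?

Profitable loop is MXN → GBP → EUR → MXN:
MXN 803,000.00 × 0.05172 = GBP 41,531.16
GBP 41,531.16 × 1.174 = EUR 48,757.58
EUR 48,757.58 × 16.95 = MXN 826,441.01
Profit = MXN 826,441.01 − MXN 803,000.00

Profit: MXN 23,441.01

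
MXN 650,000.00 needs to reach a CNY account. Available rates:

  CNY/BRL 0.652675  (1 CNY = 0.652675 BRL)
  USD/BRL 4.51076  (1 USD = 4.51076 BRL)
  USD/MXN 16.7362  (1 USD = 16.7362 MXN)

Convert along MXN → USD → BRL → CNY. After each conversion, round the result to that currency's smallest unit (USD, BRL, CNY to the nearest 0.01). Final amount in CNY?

MXN 650,000.00 ÷ 16.7362 = USD 38,837.97
USD 38,837.97 × 4.51076 = BRL 175,188.76
BRL 175,188.76 ÷ 0.652675 = CNY 268,416.53

CNY 268,416.53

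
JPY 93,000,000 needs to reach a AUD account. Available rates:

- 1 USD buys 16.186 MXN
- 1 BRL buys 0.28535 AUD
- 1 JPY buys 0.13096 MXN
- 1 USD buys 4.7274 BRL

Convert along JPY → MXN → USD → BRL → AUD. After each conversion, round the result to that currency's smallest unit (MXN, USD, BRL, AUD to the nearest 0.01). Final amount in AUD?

JPY 93,000,000 × 0.13096 = MXN 12,179,280.00
MXN 12,179,280.00 ÷ 16.186 = USD 752,457.68
USD 752,457.68 × 4.7274 = BRL 3,557,168.44
BRL 3,557,168.44 × 0.28535 = AUD 1,015,038.01

AUD 1,015,038.01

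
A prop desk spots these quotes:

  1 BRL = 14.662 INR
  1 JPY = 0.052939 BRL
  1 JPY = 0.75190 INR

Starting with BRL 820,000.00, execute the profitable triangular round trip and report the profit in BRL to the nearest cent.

Profitable loop is BRL → INR → JPY → BRL:
BRL 820,000.00 × 14.662 = INR 12,022,840.00
INR 12,022,840.00 ÷ 0.75190 = JPY 15,989,945
JPY 15,989,945 × 0.052939 = BRL 846,491.72
Profit = BRL 846,491.72 − BRL 820,000.00

Profit: BRL 26,491.72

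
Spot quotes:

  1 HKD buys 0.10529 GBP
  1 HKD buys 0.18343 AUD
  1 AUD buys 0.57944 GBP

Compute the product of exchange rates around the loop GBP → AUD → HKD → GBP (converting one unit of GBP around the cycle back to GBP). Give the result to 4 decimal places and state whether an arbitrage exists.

0.9906 (arbitrage exists)

Around GBP → AUD → HKD → GBP: 1 ÷ 0.57944 ÷ 0.18343 × 0.10529 = 0.990623
Product < 1; profitable direction is GBP → HKD → AUD → GBP.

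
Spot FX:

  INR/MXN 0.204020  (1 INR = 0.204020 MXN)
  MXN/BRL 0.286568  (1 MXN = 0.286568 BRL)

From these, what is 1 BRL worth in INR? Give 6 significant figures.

1 BRL ÷ 0.286568 = 3.48957 MXN
3.48957 MXN ÷ 0.204020 = 17.1041 INR

BRL/INR = 17.1041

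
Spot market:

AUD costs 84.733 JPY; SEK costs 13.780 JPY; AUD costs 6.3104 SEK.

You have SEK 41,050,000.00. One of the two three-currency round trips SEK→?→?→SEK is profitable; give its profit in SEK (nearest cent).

Profitable loop is SEK → JPY → AUD → SEK:
SEK 41,050,000.00 × 13.780 = JPY 565,669,000
JPY 565,669,000 ÷ 84.733 = AUD 6,675,899.59
AUD 6,675,899.59 × 6.3104 = SEK 42,127,596.78
Profit = SEK 42,127,596.78 − SEK 41,050,000.00

Profit: SEK 1,077,596.78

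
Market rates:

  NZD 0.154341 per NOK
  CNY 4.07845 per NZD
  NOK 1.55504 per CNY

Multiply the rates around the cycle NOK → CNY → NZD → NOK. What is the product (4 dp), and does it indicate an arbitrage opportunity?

1.0216 (arbitrage exists)

Around NOK → CNY → NZD → NOK: 1 ÷ 1.55504 ÷ 4.07845 ÷ 0.154341 = 1.021603
Product > 1; profitable direction is NOK → CNY → NZD → NOK.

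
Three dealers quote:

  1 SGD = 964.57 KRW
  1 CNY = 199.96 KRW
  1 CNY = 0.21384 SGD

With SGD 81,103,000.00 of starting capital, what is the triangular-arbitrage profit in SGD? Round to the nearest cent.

Profitable loop is SGD → KRW → CNY → SGD:
SGD 81,103,000.00 × 964.57 = KRW 78,229,520,710
KRW 78,229,520,710 ÷ 199.96 = CNY 391,225,848.72
CNY 391,225,848.72 × 0.21384 = SGD 83,659,735.49
Profit = SGD 83,659,735.49 − SGD 81,103,000.00

Profit: SGD 2,556,735.49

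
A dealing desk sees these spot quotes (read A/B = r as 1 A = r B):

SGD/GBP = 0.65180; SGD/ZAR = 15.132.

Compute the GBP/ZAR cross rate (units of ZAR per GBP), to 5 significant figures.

1 GBP ÷ 0.65180 = 1.53421 SGD
1.53421 SGD × 15.132 = 23.2157 ZAR

GBP/ZAR = 23.216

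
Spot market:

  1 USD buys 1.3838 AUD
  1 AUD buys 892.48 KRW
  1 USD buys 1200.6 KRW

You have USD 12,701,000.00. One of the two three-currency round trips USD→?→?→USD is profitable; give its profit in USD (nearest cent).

Profitable loop is USD → AUD → KRW → USD:
USD 12,701,000.00 × 1.3838 = AUD 17,575,643.80
AUD 17,575,643.80 × 892.48 = KRW 15,685,910,579
KRW 15,685,910,579 ÷ 1200.6 = USD 13,065,059.62
Profit = USD 13,065,059.62 − USD 12,701,000.00

Profit: USD 364,059.62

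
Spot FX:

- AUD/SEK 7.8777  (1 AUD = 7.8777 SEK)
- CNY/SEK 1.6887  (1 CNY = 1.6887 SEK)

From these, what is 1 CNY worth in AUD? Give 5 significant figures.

CNY/AUD = 0.21436

1 CNY × 1.6887 = 1.6887 SEK
1.6887 SEK ÷ 7.8777 = 0.214365 AUD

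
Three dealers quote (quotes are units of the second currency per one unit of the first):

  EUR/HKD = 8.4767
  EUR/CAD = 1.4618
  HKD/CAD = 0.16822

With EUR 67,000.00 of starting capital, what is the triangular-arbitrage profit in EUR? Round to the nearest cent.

Profitable loop is EUR → CAD → HKD → EUR:
EUR 67,000.00 × 1.4618 = CAD 97,940.60
CAD 97,940.60 ÷ 0.16822 = HKD 582,217.33
HKD 582,217.33 ÷ 8.4767 = EUR 68,684.43
Profit = EUR 68,684.43 − EUR 67,000.00

Profit: EUR 1,684.43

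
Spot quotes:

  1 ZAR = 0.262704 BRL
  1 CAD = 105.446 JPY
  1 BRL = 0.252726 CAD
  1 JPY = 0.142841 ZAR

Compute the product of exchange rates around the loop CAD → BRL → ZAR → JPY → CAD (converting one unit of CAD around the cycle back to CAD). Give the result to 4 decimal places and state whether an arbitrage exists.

1.0000 (no arbitrage)

Around CAD → BRL → ZAR → JPY → CAD: 1 ÷ 0.252726 ÷ 0.262704 ÷ 0.142841 ÷ 105.446 = 1.000001
Product ≈ 1 (deviation 0.000%, within rounding noise).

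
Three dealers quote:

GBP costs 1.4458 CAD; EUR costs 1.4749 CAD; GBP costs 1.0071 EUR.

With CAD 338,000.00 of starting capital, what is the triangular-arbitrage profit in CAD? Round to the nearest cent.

Profit: CAD 9,251.12

Profitable loop is CAD → GBP → EUR → CAD:
CAD 338,000.00 ÷ 1.4458 = GBP 233,780.61
GBP 233,780.61 × 1.0071 = EUR 235,440.45
EUR 235,440.45 × 1.4749 = CAD 347,251.12
Profit = CAD 347,251.12 − CAD 338,000.00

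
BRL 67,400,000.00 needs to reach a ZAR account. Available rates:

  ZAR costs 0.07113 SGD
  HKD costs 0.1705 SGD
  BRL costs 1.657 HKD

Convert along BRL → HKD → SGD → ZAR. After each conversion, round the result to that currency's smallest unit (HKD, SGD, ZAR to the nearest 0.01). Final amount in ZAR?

ZAR 267,703,457.05

BRL 67,400,000.00 × 1.657 = HKD 111,681,800.00
HKD 111,681,800.00 × 0.1705 = SGD 19,041,746.90
SGD 19,041,746.90 ÷ 0.07113 = ZAR 267,703,457.05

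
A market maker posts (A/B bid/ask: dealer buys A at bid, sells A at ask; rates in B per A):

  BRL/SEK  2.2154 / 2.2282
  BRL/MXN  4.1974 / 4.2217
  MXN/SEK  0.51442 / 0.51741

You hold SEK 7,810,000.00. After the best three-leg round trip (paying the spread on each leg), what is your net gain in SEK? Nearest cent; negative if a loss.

Best loop SEK → MXN → BRL → SEK:
SEK 7,810,000.00 ÷ 0.51741 (buy MXN at ask) = MXN 15,094,412.55
MXN 15,094,412.55 ÷ 4.2217 (buy BRL at ask) = BRL 3,575,434.67
BRL 3,575,434.67 × 2.2154 (sell BRL at bid) = SEK 7,921,017.97

Net profit: SEK 111,017.97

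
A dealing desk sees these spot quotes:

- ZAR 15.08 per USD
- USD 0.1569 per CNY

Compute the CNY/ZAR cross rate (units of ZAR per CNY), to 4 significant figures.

CNY/ZAR = 2.366

1 CNY × 0.1569 = 0.1569 USD
0.1569 USD × 15.08 = 2.36605 ZAR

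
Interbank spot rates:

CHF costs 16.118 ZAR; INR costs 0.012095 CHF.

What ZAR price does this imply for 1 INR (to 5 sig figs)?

1 INR × 0.012095 = 0.012095 CHF
0.012095 CHF × 16.118 = 0.194947 ZAR

INR/ZAR = 0.19495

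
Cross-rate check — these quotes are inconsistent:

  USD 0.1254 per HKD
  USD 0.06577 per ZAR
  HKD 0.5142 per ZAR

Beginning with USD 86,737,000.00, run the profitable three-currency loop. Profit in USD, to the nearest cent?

Profit: USD 1,734,345.06

Profitable loop is USD → HKD → ZAR → USD:
USD 86,737,000.00 ÷ 0.1254 = HKD 691,682,615.63
HKD 691,682,615.63 ÷ 0.5142 = ZAR 1,345,162,613.05
ZAR 1,345,162,613.05 × 0.06577 = USD 88,471,345.06
Profit = USD 88,471,345.06 − USD 86,737,000.00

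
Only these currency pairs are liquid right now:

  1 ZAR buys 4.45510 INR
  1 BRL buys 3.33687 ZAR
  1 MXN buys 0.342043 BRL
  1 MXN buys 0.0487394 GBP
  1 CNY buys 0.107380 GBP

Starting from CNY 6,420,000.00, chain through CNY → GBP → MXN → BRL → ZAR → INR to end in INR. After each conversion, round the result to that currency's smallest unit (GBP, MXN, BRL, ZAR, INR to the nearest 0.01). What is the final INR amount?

CNY 6,420,000.00 × 0.107380 = GBP 689,379.60
GBP 689,379.60 ÷ 0.0487394 = MXN 14,144,195.46
MXN 14,144,195.46 × 0.342043 = BRL 4,837,923.05
BRL 4,837,923.05 × 3.33687 = ZAR 16,143,520.29
ZAR 16,143,520.29 × 4.45510 = INR 71,920,997.24

INR 71,920,997.24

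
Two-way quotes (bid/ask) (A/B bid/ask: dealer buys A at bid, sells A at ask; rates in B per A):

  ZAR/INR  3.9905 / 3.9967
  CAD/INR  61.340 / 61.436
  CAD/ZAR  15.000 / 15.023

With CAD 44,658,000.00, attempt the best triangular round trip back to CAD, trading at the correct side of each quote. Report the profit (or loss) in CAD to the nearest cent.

Best loop CAD → INR → ZAR → CAD:
CAD 44,658,000.00 × 61.340 (sell CAD at bid) = INR 2,739,321,720.00
INR 2,739,321,720.00 ÷ 3.9967 (buy ZAR at ask) = ZAR 685,395,881.60
ZAR 685,395,881.60 ÷ 15.023 (buy CAD at ask) = CAD 45,623,103.35

Net profit: CAD 965,103.35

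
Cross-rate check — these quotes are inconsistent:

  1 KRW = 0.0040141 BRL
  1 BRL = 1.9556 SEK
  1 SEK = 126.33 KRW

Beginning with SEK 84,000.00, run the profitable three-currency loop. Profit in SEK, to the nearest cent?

Profit: SEK 704.13

Profitable loop is SEK → BRL → KRW → SEK:
SEK 84,000.00 ÷ 1.9556 = BRL 42,953.57
BRL 42,953.57 ÷ 0.0040141 = KRW 10,700,672
KRW 10,700,672 ÷ 126.33 = SEK 84,704.13
Profit = SEK 84,704.13 − SEK 84,000.00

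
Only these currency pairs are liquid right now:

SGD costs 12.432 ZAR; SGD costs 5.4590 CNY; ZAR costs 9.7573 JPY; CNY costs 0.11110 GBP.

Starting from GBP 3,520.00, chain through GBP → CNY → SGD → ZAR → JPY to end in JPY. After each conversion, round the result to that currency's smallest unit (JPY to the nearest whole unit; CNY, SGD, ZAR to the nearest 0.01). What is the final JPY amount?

JPY 704,022

GBP 3,520.00 ÷ 0.11110 = CNY 31,683.17
CNY 31,683.17 ÷ 5.4590 = SGD 5,803.84
SGD 5,803.84 × 12.432 = ZAR 72,153.34
ZAR 72,153.34 × 9.7573 = JPY 704,022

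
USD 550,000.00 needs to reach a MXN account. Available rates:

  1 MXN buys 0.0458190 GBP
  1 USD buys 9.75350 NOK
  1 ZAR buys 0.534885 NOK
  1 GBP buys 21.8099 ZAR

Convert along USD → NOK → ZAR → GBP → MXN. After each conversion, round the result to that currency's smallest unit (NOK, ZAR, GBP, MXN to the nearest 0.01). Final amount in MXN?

USD 550,000.00 × 9.75350 = NOK 5,364,425.00
NOK 5,364,425.00 ÷ 0.534885 = ZAR 10,029,118.41
ZAR 10,029,118.41 ÷ 21.8099 = GBP 459,842.48
GBP 459,842.48 ÷ 0.0458190 = MXN 10,036,065.39

MXN 10,036,065.39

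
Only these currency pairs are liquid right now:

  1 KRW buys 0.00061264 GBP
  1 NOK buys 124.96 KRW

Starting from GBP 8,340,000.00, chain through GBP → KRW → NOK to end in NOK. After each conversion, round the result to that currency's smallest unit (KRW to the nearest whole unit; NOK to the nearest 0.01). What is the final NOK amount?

GBP 8,340,000.00 ÷ 0.00061264 = KRW 13,613,214,939
KRW 13,613,214,939 ÷ 124.96 = NOK 108,940,580.50

NOK 108,940,580.50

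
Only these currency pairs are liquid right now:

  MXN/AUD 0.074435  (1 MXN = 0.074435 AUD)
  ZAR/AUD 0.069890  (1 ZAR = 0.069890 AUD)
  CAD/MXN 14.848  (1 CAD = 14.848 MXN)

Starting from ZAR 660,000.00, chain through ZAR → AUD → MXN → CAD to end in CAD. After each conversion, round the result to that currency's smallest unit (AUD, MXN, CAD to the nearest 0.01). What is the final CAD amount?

ZAR 660,000.00 × 0.069890 = AUD 46,127.40
AUD 46,127.40 ÷ 0.074435 = MXN 619,700.41
MXN 619,700.41 ÷ 14.848 = CAD 41,736.29

CAD 41,736.29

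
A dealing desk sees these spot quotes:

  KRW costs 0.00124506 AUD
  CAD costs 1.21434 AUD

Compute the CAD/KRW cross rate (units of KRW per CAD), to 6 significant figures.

CAD/KRW = 975.326

1 CAD × 1.21434 = 1.21434 AUD
1.21434 AUD ÷ 0.00124506 = 975.326 KRW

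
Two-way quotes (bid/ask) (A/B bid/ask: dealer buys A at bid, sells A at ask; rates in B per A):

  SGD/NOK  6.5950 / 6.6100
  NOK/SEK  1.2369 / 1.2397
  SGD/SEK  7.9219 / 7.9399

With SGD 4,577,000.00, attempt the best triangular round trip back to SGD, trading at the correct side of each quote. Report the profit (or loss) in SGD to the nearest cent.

Net profit: SGD 125,353.45

Best loop SGD → NOK → SEK → SGD:
SGD 4,577,000.00 × 6.5950 (sell SGD at bid) = NOK 30,185,315.00
NOK 30,185,315.00 × 1.2369 (sell NOK at bid) = SEK 37,336,216.12
SEK 37,336,216.12 ÷ 7.9399 (buy SGD at ask) = SGD 4,702,353.45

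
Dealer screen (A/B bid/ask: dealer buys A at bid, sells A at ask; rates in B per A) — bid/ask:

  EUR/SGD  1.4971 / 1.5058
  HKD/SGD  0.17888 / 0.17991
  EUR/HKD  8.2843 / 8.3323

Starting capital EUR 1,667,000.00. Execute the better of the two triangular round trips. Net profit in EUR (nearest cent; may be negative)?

Net result: EUR -2,184.12 (no profitable arbitrage after spreads)

Best loop EUR → SGD → HKD → EUR:
EUR 1,667,000.00 × 1.4971 (sell EUR at bid) = SGD 2,495,665.70
SGD 2,495,665.70 ÷ 0.17991 (buy HKD at ask) = HKD 13,871,745.32
HKD 13,871,745.32 ÷ 8.3323 (buy EUR at ask) = EUR 1,664,815.88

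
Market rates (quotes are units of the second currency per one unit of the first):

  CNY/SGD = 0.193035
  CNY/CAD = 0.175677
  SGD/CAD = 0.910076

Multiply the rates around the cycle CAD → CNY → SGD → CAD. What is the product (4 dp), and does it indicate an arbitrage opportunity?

Around CAD → CNY → SGD → CAD: 1 ÷ 0.175677 × 0.193035 × 0.910076 = 0.999997
Product ≈ 1 (deviation 0.000%, within rounding noise).

1.0000 (no arbitrage)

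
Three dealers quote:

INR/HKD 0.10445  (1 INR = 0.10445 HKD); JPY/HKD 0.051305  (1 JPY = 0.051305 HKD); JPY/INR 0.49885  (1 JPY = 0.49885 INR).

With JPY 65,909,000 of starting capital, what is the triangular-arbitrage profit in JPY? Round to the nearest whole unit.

Profit: JPY 1,027,570

Profitable loop is JPY → INR → HKD → JPY:
JPY 65,909,000 × 0.49885 = INR 32,878,704.65
INR 32,878,704.65 × 0.10445 = HKD 3,434,180.70
HKD 3,434,180.70 ÷ 0.051305 = JPY 66,936,570
Profit = JPY 66,936,570 − JPY 65,909,000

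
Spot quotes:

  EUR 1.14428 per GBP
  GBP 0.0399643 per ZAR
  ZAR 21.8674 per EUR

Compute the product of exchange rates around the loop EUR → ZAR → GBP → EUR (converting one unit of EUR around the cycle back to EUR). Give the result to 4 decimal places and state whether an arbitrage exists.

Around EUR → ZAR → GBP → EUR: 1 × 21.8674 × 0.0399643 × 1.14428 = 1.000004
Product ≈ 1 (deviation 0.000%, within rounding noise).

1.0000 (no arbitrage)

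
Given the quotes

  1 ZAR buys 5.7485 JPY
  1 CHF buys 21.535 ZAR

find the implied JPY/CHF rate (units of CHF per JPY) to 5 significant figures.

1 JPY ÷ 5.7485 = 0.173958 ZAR
0.173958 ZAR ÷ 21.535 = 0.00807794 CHF

JPY/CHF = 0.0080779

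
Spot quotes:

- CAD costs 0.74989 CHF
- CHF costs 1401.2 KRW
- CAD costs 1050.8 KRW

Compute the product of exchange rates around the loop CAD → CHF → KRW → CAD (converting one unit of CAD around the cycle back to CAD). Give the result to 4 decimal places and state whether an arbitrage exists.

Around CAD → CHF → KRW → CAD: 1 × 0.74989 × 1401.2 ÷ 1050.8 = 0.999948
Product ≈ 1 (deviation 0.005%, within rounding noise).

0.9999 (no arbitrage)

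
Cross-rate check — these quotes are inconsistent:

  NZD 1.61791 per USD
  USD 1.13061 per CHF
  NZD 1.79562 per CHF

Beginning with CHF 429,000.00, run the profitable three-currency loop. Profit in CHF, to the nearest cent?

Profit: CHF 8,028.78

Profitable loop is CHF → USD → NZD → CHF:
CHF 429,000.00 × 1.13061 = USD 485,031.69
USD 485,031.69 × 1.61791 = NZD 784,737.62
NZD 784,737.62 ÷ 1.79562 = CHF 437,028.78
Profit = CHF 437,028.78 − CHF 429,000.00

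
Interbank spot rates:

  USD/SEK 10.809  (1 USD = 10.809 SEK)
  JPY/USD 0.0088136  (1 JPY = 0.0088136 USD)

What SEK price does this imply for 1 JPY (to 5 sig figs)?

1 JPY × 0.0088136 = 0.0088136 USD
0.0088136 USD × 10.809 = 0.0952662 SEK

JPY/SEK = 0.095266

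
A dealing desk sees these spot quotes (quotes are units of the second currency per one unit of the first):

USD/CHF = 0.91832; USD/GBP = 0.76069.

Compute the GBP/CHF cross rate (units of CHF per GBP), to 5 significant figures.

1 GBP ÷ 0.76069 = 1.3146 USD
1.3146 USD × 0.91832 = 1.20722 CHF

GBP/CHF = 1.2072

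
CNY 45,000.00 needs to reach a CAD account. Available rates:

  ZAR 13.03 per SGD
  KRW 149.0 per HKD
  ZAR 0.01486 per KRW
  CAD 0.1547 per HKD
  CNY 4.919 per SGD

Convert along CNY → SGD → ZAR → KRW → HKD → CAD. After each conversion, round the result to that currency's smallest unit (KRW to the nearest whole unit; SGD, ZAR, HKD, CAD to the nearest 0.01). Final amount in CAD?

CAD 8,328.47

CNY 45,000.00 ÷ 4.919 = SGD 9,148.20
SGD 9,148.20 × 13.03 = ZAR 119,201.05
ZAR 119,201.05 ÷ 0.01486 = KRW 8,021,605
KRW 8,021,605 ÷ 149.0 = HKD 53,836.28
HKD 53,836.28 × 0.1547 = CAD 8,328.47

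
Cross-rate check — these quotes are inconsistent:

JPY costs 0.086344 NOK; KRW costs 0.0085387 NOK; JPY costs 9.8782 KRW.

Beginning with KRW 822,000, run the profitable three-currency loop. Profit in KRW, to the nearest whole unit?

Profitable loop is KRW → JPY → NOK → KRW:
KRW 822,000 ÷ 9.8782 = JPY 83,214
JPY 83,214 × 0.086344 = NOK 7,184.99
NOK 7,184.99 ÷ 0.0085387 = KRW 841,462
Profit = KRW 841,462 − KRW 822,000

Profit: KRW 19,462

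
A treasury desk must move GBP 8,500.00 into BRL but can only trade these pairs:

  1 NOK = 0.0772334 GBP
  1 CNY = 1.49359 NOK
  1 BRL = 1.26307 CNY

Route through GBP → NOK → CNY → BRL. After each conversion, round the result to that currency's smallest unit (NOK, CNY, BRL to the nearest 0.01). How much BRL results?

GBP 8,500.00 ÷ 0.0772334 = NOK 110,056.01
NOK 110,056.01 ÷ 1.49359 = CNY 73,685.56
CNY 73,685.56 ÷ 1.26307 = BRL 58,338.46

BRL 58,338.46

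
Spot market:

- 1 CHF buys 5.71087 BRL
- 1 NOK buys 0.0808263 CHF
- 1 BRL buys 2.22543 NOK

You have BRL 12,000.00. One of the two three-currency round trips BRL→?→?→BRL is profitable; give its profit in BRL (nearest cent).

Profit: BRL 326.79

Profitable loop is BRL → NOK → CHF → BRL:
BRL 12,000.00 × 2.22543 = NOK 26,705.16
NOK 26,705.16 × 0.0808263 = CHF 2,158.48
CHF 2,158.48 × 5.71087 = BRL 12,326.79
Profit = BRL 12,326.79 − BRL 12,000.00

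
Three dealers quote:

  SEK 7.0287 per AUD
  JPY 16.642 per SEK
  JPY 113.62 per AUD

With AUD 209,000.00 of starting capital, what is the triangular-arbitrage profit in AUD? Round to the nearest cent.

Profit: AUD 6,165.20

Profitable loop is AUD → SEK → JPY → AUD:
AUD 209,000.00 × 7.0287 = SEK 1,468,998.30
SEK 1,468,998.30 × 16.642 = JPY 24,447,070
JPY 24,447,070 ÷ 113.62 = AUD 215,165.20
Profit = AUD 215,165.20 − AUD 209,000.00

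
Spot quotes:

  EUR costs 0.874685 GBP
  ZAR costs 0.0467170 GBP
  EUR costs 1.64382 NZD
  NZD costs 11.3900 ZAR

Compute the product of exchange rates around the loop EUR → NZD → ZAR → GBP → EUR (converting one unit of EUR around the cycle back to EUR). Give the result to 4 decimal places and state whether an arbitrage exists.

1.0000 (no arbitrage)

Around EUR → NZD → ZAR → GBP → EUR: 1 × 1.64382 × 11.3900 × 0.0467170 ÷ 0.874685 = 1.000003
Product ≈ 1 (deviation 0.000%, within rounding noise).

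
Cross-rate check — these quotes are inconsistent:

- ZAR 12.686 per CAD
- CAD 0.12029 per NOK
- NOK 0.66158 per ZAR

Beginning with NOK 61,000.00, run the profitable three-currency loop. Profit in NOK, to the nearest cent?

Profit: NOK 583.79

Profitable loop is NOK → CAD → ZAR → NOK:
NOK 61,000.00 × 0.12029 = CAD 7,337.69
CAD 7,337.69 × 12.686 = ZAR 93,085.94
ZAR 93,085.94 × 0.66158 = NOK 61,583.79
Profit = NOK 61,583.79 − NOK 61,000.00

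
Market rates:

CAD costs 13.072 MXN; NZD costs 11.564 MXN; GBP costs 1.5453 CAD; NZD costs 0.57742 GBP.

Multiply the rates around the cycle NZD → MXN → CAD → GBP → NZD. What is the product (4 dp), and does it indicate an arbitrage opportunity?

0.9914 (arbitrage exists)

Around NZD → MXN → CAD → GBP → NZD: 1 × 11.564 ÷ 13.072 ÷ 1.5453 ÷ 0.57742 = 0.991429
Product < 1; profitable direction is NZD → GBP → CAD → MXN → NZD.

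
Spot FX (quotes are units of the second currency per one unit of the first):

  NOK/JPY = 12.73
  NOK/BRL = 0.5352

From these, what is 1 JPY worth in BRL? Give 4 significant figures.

JPY/BRL = 0.04204

1 JPY ÷ 12.73 = 0.0785546 NOK
0.0785546 NOK × 0.5352 = 0.0420424 BRL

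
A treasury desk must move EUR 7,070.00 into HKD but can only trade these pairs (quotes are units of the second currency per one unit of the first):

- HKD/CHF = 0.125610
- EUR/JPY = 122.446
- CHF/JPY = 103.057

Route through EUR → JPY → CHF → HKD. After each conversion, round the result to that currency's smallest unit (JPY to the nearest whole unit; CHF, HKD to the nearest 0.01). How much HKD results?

HKD 66,874.77

EUR 7,070.00 × 122.446 = JPY 865,693
JPY 865,693 ÷ 103.057 = CHF 8,400.14
CHF 8,400.14 ÷ 0.125610 = HKD 66,874.77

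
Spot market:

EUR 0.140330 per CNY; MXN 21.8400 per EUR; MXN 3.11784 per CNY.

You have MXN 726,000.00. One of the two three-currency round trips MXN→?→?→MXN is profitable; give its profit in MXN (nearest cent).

Profit: MXN 12,562.56

Profitable loop is MXN → EUR → CNY → MXN:
MXN 726,000.00 ÷ 21.8400 = EUR 33,241.76
EUR 33,241.76 ÷ 0.140330 = CNY 236,882.76
CNY 236,882.76 × 3.11784 = MXN 738,562.56
Profit = MXN 738,562.56 − MXN 726,000.00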